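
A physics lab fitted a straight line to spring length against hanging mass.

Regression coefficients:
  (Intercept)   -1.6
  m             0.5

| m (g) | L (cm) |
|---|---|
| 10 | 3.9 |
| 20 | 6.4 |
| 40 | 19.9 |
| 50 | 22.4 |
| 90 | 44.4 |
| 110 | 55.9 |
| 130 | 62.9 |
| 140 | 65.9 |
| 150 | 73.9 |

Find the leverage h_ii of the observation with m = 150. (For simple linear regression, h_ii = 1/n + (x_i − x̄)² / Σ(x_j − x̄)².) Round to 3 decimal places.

m̄ = (10 + 20 + 40 + 50 + 90 + 110 + 130 + 140 + 150)/9 = 82.2222
Σ(m − m̄)² = 5216.05 + 3871.6 + 1782.72 + 1038.27 + 60.4938 + 771.605 + 2282.72 + 3338.27 + 4593.83 = 22955.6
h = 1/9 + (67.7778)²/22955.6 = 0.111111 + 0.200118 = 0.311

h = 0.311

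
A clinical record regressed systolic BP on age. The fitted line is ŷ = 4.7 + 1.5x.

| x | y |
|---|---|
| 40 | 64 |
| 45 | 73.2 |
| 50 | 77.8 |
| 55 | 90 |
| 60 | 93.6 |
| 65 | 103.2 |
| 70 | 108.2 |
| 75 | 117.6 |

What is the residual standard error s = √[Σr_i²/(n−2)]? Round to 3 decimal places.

x=40: ŷ = 4.7 + 1.5·40 = 64.7; r = 64 − 64.7 = -0.7
x=45: ŷ = 4.7 + 1.5·45 = 72.2; r = 73.2 − 72.2 = 1
x=50: ŷ = 4.7 + 1.5·50 = 79.7; r = 77.8 − 79.7 = -1.9
x=55: ŷ = 4.7 + 1.5·55 = 87.2; r = 90 − 87.2 = 2.8
x=60: ŷ = 4.7 + 1.5·60 = 94.7; r = 93.6 − 94.7 = -1.1
x=65: ŷ = 4.7 + 1.5·65 = 102.2; r = 103.2 − 102.2 = 1
x=70: ŷ = 4.7 + 1.5·70 = 109.7; r = 108.2 − 109.7 = -1.5
x=75: ŷ = 4.7 + 1.5·75 = 117.2; r = 117.6 − 117.2 = 0.4
SSE = 0.49 + 1 + 3.61 + 7.84 + 1.21 + 1 + 2.25 + 0.16 = 17.56
s = √(17.56/6) = √2.92667 ≈ 1.711

s = 1.711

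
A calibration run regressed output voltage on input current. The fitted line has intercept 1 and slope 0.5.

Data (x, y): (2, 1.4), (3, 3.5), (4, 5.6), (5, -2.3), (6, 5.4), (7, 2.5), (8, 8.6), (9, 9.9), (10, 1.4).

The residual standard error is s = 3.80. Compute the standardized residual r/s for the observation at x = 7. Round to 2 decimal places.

-0.53

ŷ = 1 + 0.5·7 = 4.5
r = 2.5 − 4.5 = -2
r/s = -2 / 3.80 = -0.53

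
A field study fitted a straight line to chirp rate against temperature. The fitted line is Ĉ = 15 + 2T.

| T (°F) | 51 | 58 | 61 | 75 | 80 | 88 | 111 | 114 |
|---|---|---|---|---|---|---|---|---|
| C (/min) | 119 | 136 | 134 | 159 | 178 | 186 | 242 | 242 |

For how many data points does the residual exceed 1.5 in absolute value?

7

T=51: Ĉ = 15 + 2·51 = 117; r = 119 − 117 = 2
T=58: Ĉ = 15 + 2·58 = 131; r = 136 − 131 = 5
T=61: Ĉ = 15 + 2·61 = 137; r = 134 − 137 = -3
T=75: Ĉ = 15 + 2·75 = 165; r = 159 − 165 = -6
T=80: Ĉ = 15 + 2·80 = 175; r = 178 − 175 = 3
T=88: Ĉ = 15 + 2·88 = 191; r = 186 − 191 = -5
T=111: Ĉ = 15 + 2·111 = 237; r = 242 − 237 = 5
T=114: Ĉ = 15 + 2·114 = 243; r = 242 − 243 = -1
|r| > 1.5: T=51 (|r|=2), T=58 (|r|=5), T=61 (|r|=3), T=75 (|r|=6), T=80 (|r|=3), T=88 (|r|=5), T=111 (|r|=5) → 7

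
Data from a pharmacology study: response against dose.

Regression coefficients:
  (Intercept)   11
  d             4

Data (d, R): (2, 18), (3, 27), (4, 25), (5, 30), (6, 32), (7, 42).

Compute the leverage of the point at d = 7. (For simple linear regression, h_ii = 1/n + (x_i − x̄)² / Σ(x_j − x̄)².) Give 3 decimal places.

d̄ = (2 + 3 + 4 + 5 + 6 + 7)/6 = 4.5
Σ(d − d̄)² = 6.25 + 2.25 + 0.25 + 0.25 + 2.25 + 6.25 = 17.5
h = 1/6 + (2.5)²/17.5 = 0.166667 + 0.357143 = 0.524

h = 0.524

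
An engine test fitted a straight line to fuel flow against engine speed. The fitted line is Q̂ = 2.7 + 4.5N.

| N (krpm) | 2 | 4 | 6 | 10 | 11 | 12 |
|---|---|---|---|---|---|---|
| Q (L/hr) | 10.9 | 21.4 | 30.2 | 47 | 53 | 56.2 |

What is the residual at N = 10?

Q̂ = 2.7 + 4.5·10 = 47.7
r = 47 − 47.7 = -0.7

r = -0.7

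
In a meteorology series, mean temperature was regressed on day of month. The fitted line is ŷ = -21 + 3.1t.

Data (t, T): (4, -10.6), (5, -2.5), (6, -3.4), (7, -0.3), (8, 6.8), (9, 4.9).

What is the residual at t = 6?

e = -1

ŷ = -21 + 3.1·6 = -2.4
e = -3.4 − (-2.4) = -1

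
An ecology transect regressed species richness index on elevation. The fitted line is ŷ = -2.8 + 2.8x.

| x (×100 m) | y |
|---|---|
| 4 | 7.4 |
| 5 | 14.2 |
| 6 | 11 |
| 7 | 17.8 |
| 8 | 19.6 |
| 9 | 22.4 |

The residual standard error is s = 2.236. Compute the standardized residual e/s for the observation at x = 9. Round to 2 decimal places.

0.00

ŷ = -2.8 + 2.8·9 = 22.4
e = 22.4 − 22.4 = 0
e/s = 0 / 2.236 = 0.00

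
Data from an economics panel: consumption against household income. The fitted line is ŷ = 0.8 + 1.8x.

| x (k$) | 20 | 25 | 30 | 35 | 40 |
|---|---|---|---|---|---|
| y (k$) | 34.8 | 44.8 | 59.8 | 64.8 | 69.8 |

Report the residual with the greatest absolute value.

x=20: ŷ = 0.8 + 1.8·20 = 36.8; e = 34.8 − 36.8 = -2
x=25: ŷ = 0.8 + 1.8·25 = 45.8; e = 44.8 − 45.8 = -1
x=30: ŷ = 0.8 + 1.8·30 = 54.8; e = 59.8 − 54.8 = 5
x=35: ŷ = 0.8 + 1.8·35 = 63.8; e = 64.8 − 63.8 = 1
x=40: ŷ = 0.8 + 1.8·40 = 72.8; e = 69.8 − 72.8 = -3
Largest |e| is 5 at x = 30, residual 5.

e = 5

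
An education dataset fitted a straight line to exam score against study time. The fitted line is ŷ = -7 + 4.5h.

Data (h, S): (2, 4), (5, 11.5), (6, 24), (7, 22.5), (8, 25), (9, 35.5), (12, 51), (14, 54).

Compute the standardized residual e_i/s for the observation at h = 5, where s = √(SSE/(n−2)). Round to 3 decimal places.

-1.095

h=2: ŷ = -7 + 4.5·2 = 2; e = 4 − 2 = 2
h=5: ŷ = -7 + 4.5·5 = 15.5; e = 11.5 − 15.5 = -4
h=6: ŷ = -7 + 4.5·6 = 20; e = 24 − 20 = 4
h=7: ŷ = -7 + 4.5·7 = 24.5; e = 22.5 − 24.5 = -2
h=8: ŷ = -7 + 4.5·8 = 29; e = 25 − 29 = -4
h=9: ŷ = -7 + 4.5·9 = 33.5; e = 35.5 − 33.5 = 2
h=12: ŷ = -7 + 4.5·12 = 47; e = 51 − 47 = 4
h=14: ŷ = -7 + 4.5·14 = 56; e = 54 − 56 = -2
SSE = 4 + 16 + 16 + 4 + 16 + 4 + 16 + 4 = 80
s = √(80/6) = 3.65148
e/s = -4 / 3.65148 = -1.095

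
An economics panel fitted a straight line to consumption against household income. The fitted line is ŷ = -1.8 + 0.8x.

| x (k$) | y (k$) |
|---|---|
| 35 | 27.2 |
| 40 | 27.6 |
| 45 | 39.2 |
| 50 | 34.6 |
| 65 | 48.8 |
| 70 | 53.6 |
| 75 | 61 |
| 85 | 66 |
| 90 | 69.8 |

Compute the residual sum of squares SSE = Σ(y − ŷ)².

SSE = 56.08

x=35: ŷ = -1.8 + 0.8·35 = 26.2; r = 27.2 − 26.2 = 1
x=40: ŷ = -1.8 + 0.8·40 = 30.2; r = 27.6 − 30.2 = -2.6
x=45: ŷ = -1.8 + 0.8·45 = 34.2; r = 39.2 − 34.2 = 5
x=50: ŷ = -1.8 + 0.8·50 = 38.2; r = 34.6 − 38.2 = -3.6
x=65: ŷ = -1.8 + 0.8·65 = 50.2; r = 48.8 − 50.2 = -1.4
x=70: ŷ = -1.8 + 0.8·70 = 54.2; r = 53.6 − 54.2 = -0.6
x=75: ŷ = -1.8 + 0.8·75 = 58.2; r = 61 − 58.2 = 2.8
x=85: ŷ = -1.8 + 0.8·85 = 66.2; r = 66 − 66.2 = -0.2
x=90: ŷ = -1.8 + 0.8·90 = 70.2; r = 69.8 − 70.2 = -0.4
SSE = 1 + 6.76 + 25 + 12.96 + 1.96 + 0.36 + 7.84 + 0.04 + 0.16 = 56.08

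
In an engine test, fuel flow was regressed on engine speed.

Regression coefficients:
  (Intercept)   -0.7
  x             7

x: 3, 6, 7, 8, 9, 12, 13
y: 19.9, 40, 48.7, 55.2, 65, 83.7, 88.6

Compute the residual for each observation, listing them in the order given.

-0.4, -1.3, 0.4, -0.1, 2.7, 0.4, -1.7

x=3: ŷ = -0.7 + 7·3 = 20.3; e = 19.9 − 20.3 = -0.4
x=6: ŷ = -0.7 + 7·6 = 41.3; e = 40 − 41.3 = -1.3
x=7: ŷ = -0.7 + 7·7 = 48.3; e = 48.7 − 48.3 = 0.4
x=8: ŷ = -0.7 + 7·8 = 55.3; e = 55.2 − 55.3 = -0.1
x=9: ŷ = -0.7 + 7·9 = 62.3; e = 65 − 62.3 = 2.7
x=12: ŷ = -0.7 + 7·12 = 83.3; e = 83.7 − 83.3 = 0.4
x=13: ŷ = -0.7 + 7·13 = 90.3; e = 88.6 − 90.3 = -1.7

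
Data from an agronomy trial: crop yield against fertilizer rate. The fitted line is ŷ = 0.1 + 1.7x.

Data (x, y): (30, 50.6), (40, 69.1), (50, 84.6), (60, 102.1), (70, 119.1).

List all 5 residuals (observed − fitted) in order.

x=30: ŷ = 0.1 + 1.7·30 = 51.1; e = 50.6 − 51.1 = -0.5
x=40: ŷ = 0.1 + 1.7·40 = 68.1; e = 69.1 − 68.1 = 1
x=50: ŷ = 0.1 + 1.7·50 = 85.1; e = 84.6 − 85.1 = -0.5
x=60: ŷ = 0.1 + 1.7·60 = 102.1; e = 102.1 − 102.1 = 0
x=70: ŷ = 0.1 + 1.7·70 = 119.1; e = 119.1 − 119.1 = 0

-0.5, 1, -0.5, 0, 0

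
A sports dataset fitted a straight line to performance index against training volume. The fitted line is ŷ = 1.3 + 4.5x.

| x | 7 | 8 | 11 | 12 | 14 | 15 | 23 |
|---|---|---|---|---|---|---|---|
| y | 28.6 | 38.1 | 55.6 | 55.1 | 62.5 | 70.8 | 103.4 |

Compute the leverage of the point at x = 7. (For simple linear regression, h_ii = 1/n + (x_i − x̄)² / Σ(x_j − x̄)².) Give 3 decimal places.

h = 0.344

x̄ = (7 + 8 + 11 + 12 + 14 + 15 + 23)/7 = 12.8571
Σ(x − x̄)² = 34.3061 + 23.5918 + 3.44898 + 0.734694 + 1.30612 + 4.59184 + 102.878 = 170.857
h = 1/7 + (-5.85714)²/170.857 = 0.142857 + 0.200788 = 0.344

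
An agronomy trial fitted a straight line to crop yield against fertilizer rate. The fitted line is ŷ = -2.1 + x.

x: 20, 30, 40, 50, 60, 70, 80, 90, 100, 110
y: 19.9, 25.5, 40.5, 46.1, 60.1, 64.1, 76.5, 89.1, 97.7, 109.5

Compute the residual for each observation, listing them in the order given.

2, -2.4, 2.6, -1.8, 2.2, -3.8, -1.4, 1.2, -0.2, 1.6

x=20: ŷ = -2.1 + 20 = 17.9; e = 19.9 − 17.9 = 2
x=30: ŷ = -2.1 + 30 = 27.9; e = 25.5 − 27.9 = -2.4
x=40: ŷ = -2.1 + 40 = 37.9; e = 40.5 − 37.9 = 2.6
x=50: ŷ = -2.1 + 50 = 47.9; e = 46.1 − 47.9 = -1.8
x=60: ŷ = -2.1 + 60 = 57.9; e = 60.1 − 57.9 = 2.2
x=70: ŷ = -2.1 + 70 = 67.9; e = 64.1 − 67.9 = -3.8
x=80: ŷ = -2.1 + 80 = 77.9; e = 76.5 − 77.9 = -1.4
x=90: ŷ = -2.1 + 90 = 87.9; e = 89.1 − 87.9 = 1.2
x=100: ŷ = -2.1 + 100 = 97.9; e = 97.7 − 97.9 = -0.2
x=110: ŷ = -2.1 + 110 = 107.9; e = 109.5 − 107.9 = 1.6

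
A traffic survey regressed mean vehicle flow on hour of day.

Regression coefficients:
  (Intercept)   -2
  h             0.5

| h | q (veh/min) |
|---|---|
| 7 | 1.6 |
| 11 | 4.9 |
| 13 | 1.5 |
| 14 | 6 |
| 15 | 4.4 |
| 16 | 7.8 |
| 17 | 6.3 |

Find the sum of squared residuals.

h=7: ŷ = -2 + 0.5·7 = 1.5; r = 1.6 − 1.5 = 0.1
h=11: ŷ = -2 + 0.5·11 = 3.5; r = 4.9 − 3.5 = 1.4
h=13: ŷ = -2 + 0.5·13 = 4.5; r = 1.5 − 4.5 = -3
h=14: ŷ = -2 + 0.5·14 = 5; r = 6 − 5 = 1
h=15: ŷ = -2 + 0.5·15 = 5.5; r = 4.4 − 5.5 = -1.1
h=16: ŷ = -2 + 0.5·16 = 6; r = 7.8 − 6 = 1.8
h=17: ŷ = -2 + 0.5·17 = 6.5; r = 6.3 − 6.5 = -0.2
SSE = 0.01 + 1.96 + 9 + 1 + 1.21 + 3.24 + 0.04 = 16.46

SSE = 16.46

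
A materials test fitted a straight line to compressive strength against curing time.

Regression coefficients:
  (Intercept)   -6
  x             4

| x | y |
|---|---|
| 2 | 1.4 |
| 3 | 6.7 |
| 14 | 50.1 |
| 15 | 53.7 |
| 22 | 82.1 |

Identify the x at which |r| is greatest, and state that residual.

x=2: ŷ = -6 + 4·2 = 2; r = 1.4 − 2 = -0.6
x=3: ŷ = -6 + 4·3 = 6; r = 6.7 − 6 = 0.7
x=14: ŷ = -6 + 4·14 = 50; r = 50.1 − 50 = 0.1
x=15: ŷ = -6 + 4·15 = 54; r = 53.7 − 54 = -0.3
x=22: ŷ = -6 + 4·22 = 82; r = 82.1 − 82 = 0.1
Largest |r| is 0.7 at x = 3, residual 0.7.

x = 3, r = 0.7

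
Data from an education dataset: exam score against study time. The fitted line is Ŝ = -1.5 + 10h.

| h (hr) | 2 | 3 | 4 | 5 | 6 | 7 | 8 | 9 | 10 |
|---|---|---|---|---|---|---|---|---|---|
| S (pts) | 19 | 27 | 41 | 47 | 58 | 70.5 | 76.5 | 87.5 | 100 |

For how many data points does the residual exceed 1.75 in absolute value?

3

h=2: Ŝ = -1.5 + 10·2 = 18.5; e = 19 − 18.5 = 0.5
h=3: Ŝ = -1.5 + 10·3 = 28.5; e = 27 − 28.5 = -1.5
h=4: Ŝ = -1.5 + 10·4 = 38.5; e = 41 − 38.5 = 2.5
h=5: Ŝ = -1.5 + 10·5 = 48.5; e = 47 − 48.5 = -1.5
h=6: Ŝ = -1.5 + 10·6 = 58.5; e = 58 − 58.5 = -0.5
h=7: Ŝ = -1.5 + 10·7 = 68.5; e = 70.5 − 68.5 = 2
h=8: Ŝ = -1.5 + 10·8 = 78.5; e = 76.5 − 78.5 = -2
h=9: Ŝ = -1.5 + 10·9 = 88.5; e = 87.5 − 88.5 = -1
h=10: Ŝ = -1.5 + 10·10 = 98.5; e = 100 − 98.5 = 1.5
|e| > 1.75: h=4 (|e|=2.5), h=7 (|e|=2), h=8 (|e|=2) → 3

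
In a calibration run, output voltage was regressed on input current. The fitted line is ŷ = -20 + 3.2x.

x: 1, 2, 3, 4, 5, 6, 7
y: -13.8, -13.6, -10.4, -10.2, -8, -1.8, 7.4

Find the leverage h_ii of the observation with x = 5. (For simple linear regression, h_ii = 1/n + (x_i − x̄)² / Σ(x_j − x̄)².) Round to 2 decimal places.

x̄ = (1 + 2 + 3 + 4 + 5 + 6 + 7)/7 = 4
Σ(x − x̄)² = 9 + 4 + 1 + 0 + 1 + 4 + 9 = 28
h = 1/7 + (1)²/28 = 0.142857 + 0.0357143 = 0.18

h = 0.18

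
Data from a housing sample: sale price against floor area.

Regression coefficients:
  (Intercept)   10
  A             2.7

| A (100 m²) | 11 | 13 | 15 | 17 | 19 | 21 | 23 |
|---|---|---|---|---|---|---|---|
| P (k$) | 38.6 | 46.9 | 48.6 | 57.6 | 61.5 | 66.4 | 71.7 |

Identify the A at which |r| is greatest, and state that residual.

A=11: P̂ = 10 + 2.7·11 = 39.7; r = 38.6 − 39.7 = -1.1
A=13: P̂ = 10 + 2.7·13 = 45.1; r = 46.9 − 45.1 = 1.8
A=15: P̂ = 10 + 2.7·15 = 50.5; r = 48.6 − 50.5 = -1.9
A=17: P̂ = 10 + 2.7·17 = 55.9; r = 57.6 − 55.9 = 1.7
A=19: P̂ = 10 + 2.7·19 = 61.3; r = 61.5 − 61.3 = 0.2
A=21: P̂ = 10 + 2.7·21 = 66.7; r = 66.4 − 66.7 = -0.3
A=23: P̂ = 10 + 2.7·23 = 72.1; r = 71.7 − 72.1 = -0.4
Largest |r| is 1.9 at A = 15, residual -1.9.

A = 15, r = -1.9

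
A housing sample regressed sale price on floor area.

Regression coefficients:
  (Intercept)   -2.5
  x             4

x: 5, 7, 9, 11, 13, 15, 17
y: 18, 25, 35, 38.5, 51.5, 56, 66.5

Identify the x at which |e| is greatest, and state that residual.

x=5: ŷ = -2.5 + 4·5 = 17.5; e = 18 − 17.5 = 0.5
x=7: ŷ = -2.5 + 4·7 = 25.5; e = 25 − 25.5 = -0.5
x=9: ŷ = -2.5 + 4·9 = 33.5; e = 35 − 33.5 = 1.5
x=11: ŷ = -2.5 + 4·11 = 41.5; e = 38.5 − 41.5 = -3
x=13: ŷ = -2.5 + 4·13 = 49.5; e = 51.5 − 49.5 = 2
x=15: ŷ = -2.5 + 4·15 = 57.5; e = 56 − 57.5 = -1.5
x=17: ŷ = -2.5 + 4·17 = 65.5; e = 66.5 − 65.5 = 1
Largest |e| is 3 at x = 11, residual -3.

x = 11, e = -3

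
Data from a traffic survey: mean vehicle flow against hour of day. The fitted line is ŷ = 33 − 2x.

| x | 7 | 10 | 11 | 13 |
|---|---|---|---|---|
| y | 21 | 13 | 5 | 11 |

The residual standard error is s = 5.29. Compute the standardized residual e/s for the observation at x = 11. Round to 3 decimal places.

ŷ = 33 − 2·11 = 11
e = 5 − 11 = -6
e/s = -6 / 5.29 = -1.134

-1.134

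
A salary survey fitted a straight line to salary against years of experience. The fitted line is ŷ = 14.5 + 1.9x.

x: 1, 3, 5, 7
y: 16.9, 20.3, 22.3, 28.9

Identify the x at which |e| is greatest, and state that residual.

x = 5, e = -1.7

x=1: ŷ = 14.5 + 1.9·1 = 16.4; e = 16.9 − 16.4 = 0.5
x=3: ŷ = 14.5 + 1.9·3 = 20.2; e = 20.3 − 20.2 = 0.1
x=5: ŷ = 14.5 + 1.9·5 = 24; e = 22.3 − 24 = -1.7
x=7: ŷ = 14.5 + 1.9·7 = 27.8; e = 28.9 − 27.8 = 1.1
Largest |e| is 1.7 at x = 5, residual -1.7.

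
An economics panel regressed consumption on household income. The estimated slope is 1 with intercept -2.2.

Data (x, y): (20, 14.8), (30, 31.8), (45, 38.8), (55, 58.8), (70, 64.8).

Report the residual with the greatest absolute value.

e = 6

x=20: ŷ = -2.2 + 20 = 17.8; e = 14.8 − 17.8 = -3
x=30: ŷ = -2.2 + 30 = 27.8; e = 31.8 − 27.8 = 4
x=45: ŷ = -2.2 + 45 = 42.8; e = 38.8 − 42.8 = -4
x=55: ŷ = -2.2 + 55 = 52.8; e = 58.8 − 52.8 = 6
x=70: ŷ = -2.2 + 70 = 67.8; e = 64.8 − 67.8 = -3
Largest |e| is 6 at x = 55, residual 6.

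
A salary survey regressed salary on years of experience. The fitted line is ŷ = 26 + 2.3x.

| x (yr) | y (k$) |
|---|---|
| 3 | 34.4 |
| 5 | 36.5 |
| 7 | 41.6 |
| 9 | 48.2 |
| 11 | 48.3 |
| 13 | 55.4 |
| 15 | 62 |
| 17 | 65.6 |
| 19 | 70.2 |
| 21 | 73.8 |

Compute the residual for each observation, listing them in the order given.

x=3: ŷ = 26 + 2.3·3 = 32.9; e = 34.4 − 32.9 = 1.5
x=5: ŷ = 26 + 2.3·5 = 37.5; e = 36.5 − 37.5 = -1
x=7: ŷ = 26 + 2.3·7 = 42.1; e = 41.6 − 42.1 = -0.5
x=9: ŷ = 26 + 2.3·9 = 46.7; e = 48.2 − 46.7 = 1.5
x=11: ŷ = 26 + 2.3·11 = 51.3; e = 48.3 − 51.3 = -3
x=13: ŷ = 26 + 2.3·13 = 55.9; e = 55.4 − 55.9 = -0.5
x=15: ŷ = 26 + 2.3·15 = 60.5; e = 62 − 60.5 = 1.5
x=17: ŷ = 26 + 2.3·17 = 65.1; e = 65.6 − 65.1 = 0.5
x=19: ŷ = 26 + 2.3·19 = 69.7; e = 70.2 − 69.7 = 0.5
x=21: ŷ = 26 + 2.3·21 = 74.3; e = 73.8 − 74.3 = -0.5

1.5, -1, -0.5, 1.5, -3, -0.5, 1.5, 0.5, 0.5, -0.5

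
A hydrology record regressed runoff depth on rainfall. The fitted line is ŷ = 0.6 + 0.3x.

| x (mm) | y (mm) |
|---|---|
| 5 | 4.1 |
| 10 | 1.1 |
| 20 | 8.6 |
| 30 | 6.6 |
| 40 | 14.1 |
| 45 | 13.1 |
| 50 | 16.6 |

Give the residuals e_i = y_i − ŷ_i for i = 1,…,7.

x=5: ŷ = 0.6 + 0.3·5 = 2.1; e = 4.1 − 2.1 = 2
x=10: ŷ = 0.6 + 0.3·10 = 3.6; e = 1.1 − 3.6 = -2.5
x=20: ŷ = 0.6 + 0.3·20 = 6.6; e = 8.6 − 6.6 = 2
x=30: ŷ = 0.6 + 0.3·30 = 9.6; e = 6.6 − 9.6 = -3
x=40: ŷ = 0.6 + 0.3·40 = 12.6; e = 14.1 − 12.6 = 1.5
x=45: ŷ = 0.6 + 0.3·45 = 14.1; e = 13.1 − 14.1 = -1
x=50: ŷ = 0.6 + 0.3·50 = 15.6; e = 16.6 − 15.6 = 1

2, -2.5, 2, -3, 1.5, -1, 1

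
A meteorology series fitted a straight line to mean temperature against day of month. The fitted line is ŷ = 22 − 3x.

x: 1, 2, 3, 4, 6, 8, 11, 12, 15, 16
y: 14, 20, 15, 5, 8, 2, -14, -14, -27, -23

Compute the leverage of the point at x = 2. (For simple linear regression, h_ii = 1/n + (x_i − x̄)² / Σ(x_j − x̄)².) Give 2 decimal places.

h = 0.23

x̄ = (1 + 2 + 3 + 4 + 6 + 8 + 11 + 12 + 15 + 16)/10 = 7.8
Σ(x − x̄)² = 46.24 + 33.64 + 23.04 + 14.44 + 3.24 + 0.04 + 10.24 + 17.64 + 51.84 + 67.24 = 267.6
h = 1/10 + (-5.8)²/267.6 = 0.1 + 0.12571 = 0.23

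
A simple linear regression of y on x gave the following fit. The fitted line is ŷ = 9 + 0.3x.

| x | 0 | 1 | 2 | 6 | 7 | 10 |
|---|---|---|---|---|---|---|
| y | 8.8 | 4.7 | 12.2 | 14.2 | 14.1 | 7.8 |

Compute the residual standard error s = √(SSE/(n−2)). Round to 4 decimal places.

x=0: ŷ = 9 + 0.3·0 = 9; e = 8.8 − 9 = -0.2
x=1: ŷ = 9 + 0.3·1 = 9.3; e = 4.7 − 9.3 = -4.6
x=2: ŷ = 9 + 0.3·2 = 9.6; e = 12.2 − 9.6 = 2.6
x=6: ŷ = 9 + 0.3·6 = 10.8; e = 14.2 − 10.8 = 3.4
x=7: ŷ = 9 + 0.3·7 = 11.1; e = 14.1 − 11.1 = 3
x=10: ŷ = 9 + 0.3·10 = 12; e = 7.8 − 12 = -4.2
SSE = 0.04 + 21.16 + 6.76 + 11.56 + 9 + 17.64 = 66.16
s = √(66.16/4) = √16.54 ≈ 4.0669

s = 4.0669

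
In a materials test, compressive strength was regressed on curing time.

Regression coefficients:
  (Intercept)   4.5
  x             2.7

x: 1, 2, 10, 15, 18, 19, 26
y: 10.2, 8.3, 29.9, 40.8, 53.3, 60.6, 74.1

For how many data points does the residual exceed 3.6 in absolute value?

2

x=1: ŷ = 4.5 + 2.7·1 = 7.2; e = 10.2 − 7.2 = 3
x=2: ŷ = 4.5 + 2.7·2 = 9.9; e = 8.3 − 9.9 = -1.6
x=10: ŷ = 4.5 + 2.7·10 = 31.5; e = 29.9 − 31.5 = -1.6
x=15: ŷ = 4.5 + 2.7·15 = 45; e = 40.8 − 45 = -4.2
x=18: ŷ = 4.5 + 2.7·18 = 53.1; e = 53.3 − 53.1 = 0.2
x=19: ŷ = 4.5 + 2.7·19 = 55.8; e = 60.6 − 55.8 = 4.8
x=26: ŷ = 4.5 + 2.7·26 = 74.7; e = 74.1 − 74.7 = -0.6
|e| > 3.6: x=15 (|e|=4.2), x=19 (|e|=4.8) → 2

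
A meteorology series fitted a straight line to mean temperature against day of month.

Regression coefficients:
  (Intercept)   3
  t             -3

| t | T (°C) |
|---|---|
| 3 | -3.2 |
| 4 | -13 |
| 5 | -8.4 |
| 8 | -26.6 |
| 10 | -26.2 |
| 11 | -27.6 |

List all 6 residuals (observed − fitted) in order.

2.8, -4, 3.6, -5.6, 0.8, 2.4

t=3: T̂ = 3 − 3·3 = -6; r = -3.2 − (-6) = 2.8
t=4: T̂ = 3 − 3·4 = -9; r = -13 − (-9) = -4
t=5: T̂ = 3 − 3·5 = -12; r = -8.4 − (-12) = 3.6
t=8: T̂ = 3 − 3·8 = -21; r = -26.6 − (-21) = -5.6
t=10: T̂ = 3 − 3·10 = -27; r = -26.2 − (-27) = 0.8
t=11: T̂ = 3 − 3·11 = -30; r = -27.6 − (-30) = 2.4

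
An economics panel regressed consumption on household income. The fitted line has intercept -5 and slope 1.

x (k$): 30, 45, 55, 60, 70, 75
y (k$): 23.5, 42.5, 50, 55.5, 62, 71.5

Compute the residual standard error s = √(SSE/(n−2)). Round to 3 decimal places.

x=30: ŷ = -5 + 30 = 25; e = 23.5 − 25 = -1.5
x=45: ŷ = -5 + 45 = 40; e = 42.5 − 40 = 2.5
x=55: ŷ = -5 + 55 = 50; e = 50 − 50 = 0
x=60: ŷ = -5 + 60 = 55; e = 55.5 − 55 = 0.5
x=70: ŷ = -5 + 70 = 65; e = 62 − 65 = -3
x=75: ŷ = -5 + 75 = 70; e = 71.5 − 70 = 1.5
SSE = 2.25 + 6.25 + 0 + 0.25 + 9 + 2.25 = 20
s = √(20/4) = √5 ≈ 2.236

s = 2.236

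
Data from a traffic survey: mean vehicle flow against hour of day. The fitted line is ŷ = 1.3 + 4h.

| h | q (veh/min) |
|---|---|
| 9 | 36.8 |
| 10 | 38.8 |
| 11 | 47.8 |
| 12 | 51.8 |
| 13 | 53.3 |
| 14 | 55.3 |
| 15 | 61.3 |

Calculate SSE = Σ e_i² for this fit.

SSE = 23

h=9: ŷ = 1.3 + 4·9 = 37.3; e = 36.8 − 37.3 = -0.5
h=10: ŷ = 1.3 + 4·10 = 41.3; e = 38.8 − 41.3 = -2.5
h=11: ŷ = 1.3 + 4·11 = 45.3; e = 47.8 − 45.3 = 2.5
h=12: ŷ = 1.3 + 4·12 = 49.3; e = 51.8 − 49.3 = 2.5
h=13: ŷ = 1.3 + 4·13 = 53.3; e = 53.3 − 53.3 = 0
h=14: ŷ = 1.3 + 4·14 = 57.3; e = 55.3 − 57.3 = -2
h=15: ŷ = 1.3 + 4·15 = 61.3; e = 61.3 − 61.3 = 0
SSE = 0.25 + 6.25 + 6.25 + 6.25 + 0 + 4 + 0 = 23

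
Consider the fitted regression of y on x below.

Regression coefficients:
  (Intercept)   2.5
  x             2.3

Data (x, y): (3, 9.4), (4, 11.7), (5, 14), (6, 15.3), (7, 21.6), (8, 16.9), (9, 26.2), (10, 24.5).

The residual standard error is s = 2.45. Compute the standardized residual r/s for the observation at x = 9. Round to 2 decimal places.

ŷ = 2.5 + 2.3·9 = 23.2
r = 26.2 − 23.2 = 3
r/s = 3 / 2.45 = 1.22

1.22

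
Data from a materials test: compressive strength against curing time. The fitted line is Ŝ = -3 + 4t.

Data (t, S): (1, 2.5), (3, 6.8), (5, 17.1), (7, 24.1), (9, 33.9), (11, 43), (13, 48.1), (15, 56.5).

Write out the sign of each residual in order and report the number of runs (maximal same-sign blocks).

6 runs

t=1: Ŝ = -3 + 4·1 = 1; r = 2.5 − 1 = 1.5
t=3: Ŝ = -3 + 4·3 = 9; r = 6.8 − 9 = -2.2
t=5: Ŝ = -3 + 4·5 = 17; r = 17.1 − 17 = 0.1
t=7: Ŝ = -3 + 4·7 = 25; r = 24.1 − 25 = -0.9
t=9: Ŝ = -3 + 4·9 = 33; r = 33.9 − 33 = 0.9
t=11: Ŝ = -3 + 4·11 = 41; r = 43 − 41 = 2
t=13: Ŝ = -3 + 4·13 = 49; r = 48.1 − 49 = -0.9
t=15: Ŝ = -3 + 4·15 = 57; r = 56.5 − 57 = -0.5
Signs: + − + − + + − −
Runs: +×1, −×1, +×1, −×1, +×2, −×2 → 6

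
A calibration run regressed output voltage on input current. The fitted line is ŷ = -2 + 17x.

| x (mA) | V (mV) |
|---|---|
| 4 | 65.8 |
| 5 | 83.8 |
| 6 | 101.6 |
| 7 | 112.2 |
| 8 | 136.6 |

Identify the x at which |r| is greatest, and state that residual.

x=4: ŷ = -2 + 17·4 = 66; r = 65.8 − 66 = -0.2
x=5: ŷ = -2 + 17·5 = 83; r = 83.8 − 83 = 0.8
x=6: ŷ = -2 + 17·6 = 100; r = 101.6 − 100 = 1.6
x=7: ŷ = -2 + 17·7 = 117; r = 112.2 − 117 = -4.8
x=8: ŷ = -2 + 17·8 = 134; r = 136.6 − 134 = 2.6
Largest |r| is 4.8 at x = 7, residual -4.8.

x = 7, r = -4.8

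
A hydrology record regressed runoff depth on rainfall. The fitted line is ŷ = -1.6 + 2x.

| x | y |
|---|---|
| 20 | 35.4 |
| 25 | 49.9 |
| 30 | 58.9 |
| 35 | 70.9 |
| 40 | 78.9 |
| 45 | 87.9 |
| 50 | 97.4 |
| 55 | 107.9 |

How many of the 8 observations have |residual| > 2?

x=20: ŷ = -1.6 + 2·20 = 38.4; r = 35.4 − 38.4 = -3
x=25: ŷ = -1.6 + 2·25 = 48.4; r = 49.9 − 48.4 = 1.5
x=30: ŷ = -1.6 + 2·30 = 58.4; r = 58.9 − 58.4 = 0.5
x=35: ŷ = -1.6 + 2·35 = 68.4; r = 70.9 − 68.4 = 2.5
x=40: ŷ = -1.6 + 2·40 = 78.4; r = 78.9 − 78.4 = 0.5
x=45: ŷ = -1.6 + 2·45 = 88.4; r = 87.9 − 88.4 = -0.5
x=50: ŷ = -1.6 + 2·50 = 98.4; r = 97.4 − 98.4 = -1
x=55: ŷ = -1.6 + 2·55 = 108.4; r = 107.9 − 108.4 = -0.5
|r| > 2: x=20 (|r|=3), x=35 (|r|=2.5) → 2

2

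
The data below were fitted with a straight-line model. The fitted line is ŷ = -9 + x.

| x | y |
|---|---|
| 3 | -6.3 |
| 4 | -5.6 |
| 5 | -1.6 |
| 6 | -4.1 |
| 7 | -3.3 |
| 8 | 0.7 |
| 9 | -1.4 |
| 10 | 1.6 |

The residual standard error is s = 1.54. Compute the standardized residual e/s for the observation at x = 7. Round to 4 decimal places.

-0.8442

ŷ = -9 + 7 = -2
e = -3.3 − (-2) = -1.3
e/s = -1.3 / 1.54 = -0.8442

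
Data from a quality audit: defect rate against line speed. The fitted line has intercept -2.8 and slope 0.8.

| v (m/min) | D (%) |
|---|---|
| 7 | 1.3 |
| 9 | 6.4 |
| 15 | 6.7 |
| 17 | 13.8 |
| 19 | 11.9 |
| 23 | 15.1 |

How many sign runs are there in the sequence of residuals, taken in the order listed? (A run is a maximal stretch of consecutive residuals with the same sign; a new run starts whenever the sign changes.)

v=7: ŷ = -2.8 + 0.8·7 = 2.8; r = 1.3 − 2.8 = -1.5
v=9: ŷ = -2.8 + 0.8·9 = 4.4; r = 6.4 − 4.4 = 2
v=15: ŷ = -2.8 + 0.8·15 = 9.2; r = 6.7 − 9.2 = -2.5
v=17: ŷ = -2.8 + 0.8·17 = 10.8; r = 13.8 − 10.8 = 3
v=19: ŷ = -2.8 + 0.8·19 = 12.4; r = 11.9 − 12.4 = -0.5
v=23: ŷ = -2.8 + 0.8·23 = 15.6; r = 15.1 − 15.6 = -0.5
Signs: − + − + − −
Runs: −×1, +×1, −×1, +×1, −×2 → 5

5 runs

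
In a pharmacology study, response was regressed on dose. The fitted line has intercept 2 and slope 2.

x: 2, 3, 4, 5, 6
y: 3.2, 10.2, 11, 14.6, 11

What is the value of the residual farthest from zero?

e = -3

x=2: ŷ = 2 + 2·2 = 6; e = 3.2 − 6 = -2.8
x=3: ŷ = 2 + 2·3 = 8; e = 10.2 − 8 = 2.2
x=4: ŷ = 2 + 2·4 = 10; e = 11 − 10 = 1
x=5: ŷ = 2 + 2·5 = 12; e = 14.6 − 12 = 2.6
x=6: ŷ = 2 + 2·6 = 14; e = 11 − 14 = -3
Largest |e| is 3 at x = 6, residual -3.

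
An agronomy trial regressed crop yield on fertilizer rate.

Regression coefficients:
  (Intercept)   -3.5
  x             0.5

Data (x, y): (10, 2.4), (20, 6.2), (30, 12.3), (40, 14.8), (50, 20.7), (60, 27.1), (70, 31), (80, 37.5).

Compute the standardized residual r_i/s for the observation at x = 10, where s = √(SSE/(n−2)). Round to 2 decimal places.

x=10: ŷ = -3.5 + 0.5·10 = 1.5; r = 2.4 − 1.5 = 0.9
x=20: ŷ = -3.5 + 0.5·20 = 6.5; r = 6.2 − 6.5 = -0.3
x=30: ŷ = -3.5 + 0.5·30 = 11.5; r = 12.3 − 11.5 = 0.8
x=40: ŷ = -3.5 + 0.5·40 = 16.5; r = 14.8 − 16.5 = -1.7
x=50: ŷ = -3.5 + 0.5·50 = 21.5; r = 20.7 − 21.5 = -0.8
x=60: ŷ = -3.5 + 0.5·60 = 26.5; r = 27.1 − 26.5 = 0.6
x=70: ŷ = -3.5 + 0.5·70 = 31.5; r = 31 − 31.5 = -0.5
x=80: ŷ = -3.5 + 0.5·80 = 36.5; r = 37.5 − 36.5 = 1
SSE = 0.81 + 0.09 + 0.64 + 2.89 + 0.64 + 0.36 + 0.25 + 1 = 6.68
s = √(6.68/6) = 1.05515
r/s = 0.9 / 1.05515 = 0.85

0.85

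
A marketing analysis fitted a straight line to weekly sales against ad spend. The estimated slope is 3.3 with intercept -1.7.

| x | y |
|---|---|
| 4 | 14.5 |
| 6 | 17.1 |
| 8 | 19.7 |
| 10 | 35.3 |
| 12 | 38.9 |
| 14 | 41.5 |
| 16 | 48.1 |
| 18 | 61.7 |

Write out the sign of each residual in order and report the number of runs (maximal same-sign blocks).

5 runs

x=4: ŷ = -1.7 + 3.3·4 = 11.5; r = 14.5 − 11.5 = 3
x=6: ŷ = -1.7 + 3.3·6 = 18.1; r = 17.1 − 18.1 = -1
x=8: ŷ = -1.7 + 3.3·8 = 24.7; r = 19.7 − 24.7 = -5
x=10: ŷ = -1.7 + 3.3·10 = 31.3; r = 35.3 − 31.3 = 4
x=12: ŷ = -1.7 + 3.3·12 = 37.9; r = 38.9 − 37.9 = 1
x=14: ŷ = -1.7 + 3.3·14 = 44.5; r = 41.5 − 44.5 = -3
x=16: ŷ = -1.7 + 3.3·16 = 51.1; r = 48.1 − 51.1 = -3
x=18: ŷ = -1.7 + 3.3·18 = 57.7; r = 61.7 − 57.7 = 4
Signs: + − − + + − − +
Runs: +×1, −×2, +×2, −×2, +×1 → 5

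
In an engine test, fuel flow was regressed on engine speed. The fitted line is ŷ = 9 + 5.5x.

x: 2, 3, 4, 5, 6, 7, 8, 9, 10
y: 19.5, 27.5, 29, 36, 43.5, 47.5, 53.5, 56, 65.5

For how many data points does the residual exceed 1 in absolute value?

x=2: ŷ = 9 + 5.5·2 = 20; e = 19.5 − 20 = -0.5
x=3: ŷ = 9 + 5.5·3 = 25.5; e = 27.5 − 25.5 = 2
x=4: ŷ = 9 + 5.5·4 = 31; e = 29 − 31 = -2
x=5: ŷ = 9 + 5.5·5 = 36.5; e = 36 − 36.5 = -0.5
x=6: ŷ = 9 + 5.5·6 = 42; e = 43.5 − 42 = 1.5
x=7: ŷ = 9 + 5.5·7 = 47.5; e = 47.5 − 47.5 = 0
x=8: ŷ = 9 + 5.5·8 = 53; e = 53.5 − 53 = 0.5
x=9: ŷ = 9 + 5.5·9 = 58.5; e = 56 − 58.5 = -2.5
x=10: ŷ = 9 + 5.5·10 = 64; e = 65.5 − 64 = 1.5
|e| > 1: x=3 (|e|=2), x=4 (|e|=2), x=6 (|e|=1.5), x=9 (|e|=2.5), x=10 (|e|=1.5) → 5

5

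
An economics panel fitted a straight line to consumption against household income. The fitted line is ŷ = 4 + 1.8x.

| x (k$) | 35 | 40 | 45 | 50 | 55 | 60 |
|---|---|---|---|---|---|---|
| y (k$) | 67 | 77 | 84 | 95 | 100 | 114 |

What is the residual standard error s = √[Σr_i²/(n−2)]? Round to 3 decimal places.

s = 2.000

x=35: ŷ = 4 + 1.8·35 = 67; r = 67 − 67 = 0
x=40: ŷ = 4 + 1.8·40 = 76; r = 77 − 76 = 1
x=45: ŷ = 4 + 1.8·45 = 85; r = 84 − 85 = -1
x=50: ŷ = 4 + 1.8·50 = 94; r = 95 − 94 = 1
x=55: ŷ = 4 + 1.8·55 = 103; r = 100 − 103 = -3
x=60: ŷ = 4 + 1.8·60 = 112; r = 114 − 112 = 2
SSE = 0 + 1 + 1 + 1 + 9 + 4 = 16
s = √(16/4) = √4 ≈ 2.000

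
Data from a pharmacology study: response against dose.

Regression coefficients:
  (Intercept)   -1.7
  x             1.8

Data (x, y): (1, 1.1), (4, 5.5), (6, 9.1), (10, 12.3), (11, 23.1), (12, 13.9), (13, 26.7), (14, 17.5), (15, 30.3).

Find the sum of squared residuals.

SSE = 164

x=1: ŷ = -1.7 + 1.8·1 = 0.1; e = 1.1 − 0.1 = 1
x=4: ŷ = -1.7 + 1.8·4 = 5.5; e = 5.5 − 5.5 = 0
x=6: ŷ = -1.7 + 1.8·6 = 9.1; e = 9.1 − 9.1 = 0
x=10: ŷ = -1.7 + 1.8·10 = 16.3; e = 12.3 − 16.3 = -4
x=11: ŷ = -1.7 + 1.8·11 = 18.1; e = 23.1 − 18.1 = 5
x=12: ŷ = -1.7 + 1.8·12 = 19.9; e = 13.9 − 19.9 = -6
x=13: ŷ = -1.7 + 1.8·13 = 21.7; e = 26.7 − 21.7 = 5
x=14: ŷ = -1.7 + 1.8·14 = 23.5; e = 17.5 − 23.5 = -6
x=15: ŷ = -1.7 + 1.8·15 = 25.3; e = 30.3 − 25.3 = 5
SSE = 1 + 0 + 0 + 16 + 25 + 36 + 25 + 36 + 25 = 164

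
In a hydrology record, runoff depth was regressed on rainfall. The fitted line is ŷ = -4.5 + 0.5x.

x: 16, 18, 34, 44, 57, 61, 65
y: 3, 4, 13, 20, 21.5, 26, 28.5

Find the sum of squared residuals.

SSE = 13.5

x=16: ŷ = -4.5 + 0.5·16 = 3.5; e = 3 − 3.5 = -0.5
x=18: ŷ = -4.5 + 0.5·18 = 4.5; e = 4 − 4.5 = -0.5
x=34: ŷ = -4.5 + 0.5·34 = 12.5; e = 13 − 12.5 = 0.5
x=44: ŷ = -4.5 + 0.5·44 = 17.5; e = 20 − 17.5 = 2.5
x=57: ŷ = -4.5 + 0.5·57 = 24; e = 21.5 − 24 = -2.5
x=61: ŷ = -4.5 + 0.5·61 = 26; e = 26 − 26 = 0
x=65: ŷ = -4.5 + 0.5·65 = 28; e = 28.5 − 28 = 0.5
SSE = 0.25 + 0.25 + 0.25 + 6.25 + 6.25 + 0 + 0.25 = 13.5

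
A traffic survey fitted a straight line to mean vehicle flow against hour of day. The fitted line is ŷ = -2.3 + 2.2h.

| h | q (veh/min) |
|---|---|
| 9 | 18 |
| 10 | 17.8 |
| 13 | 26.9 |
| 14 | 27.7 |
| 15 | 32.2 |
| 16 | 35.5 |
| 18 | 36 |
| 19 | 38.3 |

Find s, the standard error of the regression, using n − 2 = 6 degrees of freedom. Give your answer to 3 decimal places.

h=9: ŷ = -2.3 + 2.2·9 = 17.5; r = 18 − 17.5 = 0.5
h=10: ŷ = -2.3 + 2.2·10 = 19.7; r = 17.8 − 19.7 = -1.9
h=13: ŷ = -2.3 + 2.2·13 = 26.3; r = 26.9 − 26.3 = 0.6
h=14: ŷ = -2.3 + 2.2·14 = 28.5; r = 27.7 − 28.5 = -0.8
h=15: ŷ = -2.3 + 2.2·15 = 30.7; r = 32.2 − 30.7 = 1.5
h=16: ŷ = -2.3 + 2.2·16 = 32.9; r = 35.5 − 32.9 = 2.6
h=18: ŷ = -2.3 + 2.2·18 = 37.3; r = 36 − 37.3 = -1.3
h=19: ŷ = -2.3 + 2.2·19 = 39.5; r = 38.3 − 39.5 = -1.2
SSE = 0.25 + 3.61 + 0.36 + 0.64 + 2.25 + 6.76 + 1.69 + 1.44 = 17
s = √(17/6) = √2.83333 ≈ 1.683

s = 1.683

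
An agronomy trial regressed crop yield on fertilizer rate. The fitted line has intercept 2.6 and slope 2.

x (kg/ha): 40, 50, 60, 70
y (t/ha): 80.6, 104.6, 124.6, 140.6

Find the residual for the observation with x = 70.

ŷ = 2.6 + 2·70 = 142.6
r = 140.6 − 142.6 = -2

r = -2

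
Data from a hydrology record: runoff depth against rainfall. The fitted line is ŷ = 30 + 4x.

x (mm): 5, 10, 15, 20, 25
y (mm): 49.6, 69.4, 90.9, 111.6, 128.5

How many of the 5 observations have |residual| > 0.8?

3

x=5: ŷ = 30 + 4·5 = 50; r = 49.6 − 50 = -0.4
x=10: ŷ = 30 + 4·10 = 70; r = 69.4 − 70 = -0.6
x=15: ŷ = 30 + 4·15 = 90; r = 90.9 − 90 = 0.9
x=20: ŷ = 30 + 4·20 = 110; r = 111.6 − 110 = 1.6
x=25: ŷ = 30 + 4·25 = 130; r = 128.5 − 130 = -1.5
|r| > 0.8: x=15 (|r|=0.9), x=20 (|r|=1.6), x=25 (|r|=1.5) → 3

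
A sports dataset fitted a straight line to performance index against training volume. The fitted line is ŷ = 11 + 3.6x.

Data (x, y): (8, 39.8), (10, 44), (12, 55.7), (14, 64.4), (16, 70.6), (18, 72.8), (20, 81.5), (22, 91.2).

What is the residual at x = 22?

ŷ = 11 + 3.6·22 = 90.2
r = 91.2 − 90.2 = 1

r = 1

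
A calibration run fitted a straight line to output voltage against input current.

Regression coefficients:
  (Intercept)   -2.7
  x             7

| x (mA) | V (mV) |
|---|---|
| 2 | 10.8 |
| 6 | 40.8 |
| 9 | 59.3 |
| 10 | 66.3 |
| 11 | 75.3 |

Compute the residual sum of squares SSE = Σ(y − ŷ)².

x=2: ŷ = -2.7 + 7·2 = 11.3; e = 10.8 − 11.3 = -0.5
x=6: ŷ = -2.7 + 7·6 = 39.3; e = 40.8 − 39.3 = 1.5
x=9: ŷ = -2.7 + 7·9 = 60.3; e = 59.3 − 60.3 = -1
x=10: ŷ = -2.7 + 7·10 = 67.3; e = 66.3 − 67.3 = -1
x=11: ŷ = -2.7 + 7·11 = 74.3; e = 75.3 − 74.3 = 1
SSE = 0.25 + 2.25 + 1 + 1 + 1 = 5.5

SSE = 5.5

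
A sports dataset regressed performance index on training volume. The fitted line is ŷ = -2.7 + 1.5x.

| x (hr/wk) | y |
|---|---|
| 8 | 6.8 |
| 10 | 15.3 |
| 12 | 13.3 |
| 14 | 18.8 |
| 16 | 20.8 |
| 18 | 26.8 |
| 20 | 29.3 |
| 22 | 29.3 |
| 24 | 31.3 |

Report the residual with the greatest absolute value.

x=8: ŷ = -2.7 + 1.5·8 = 9.3; e = 6.8 − 9.3 = -2.5
x=10: ŷ = -2.7 + 1.5·10 = 12.3; e = 15.3 − 12.3 = 3
x=12: ŷ = -2.7 + 1.5·12 = 15.3; e = 13.3 − 15.3 = -2
x=14: ŷ = -2.7 + 1.5·14 = 18.3; e = 18.8 − 18.3 = 0.5
x=16: ŷ = -2.7 + 1.5·16 = 21.3; e = 20.8 − 21.3 = -0.5
x=18: ŷ = -2.7 + 1.5·18 = 24.3; e = 26.8 − 24.3 = 2.5
x=20: ŷ = -2.7 + 1.5·20 = 27.3; e = 29.3 − 27.3 = 2
x=22: ŷ = -2.7 + 1.5·22 = 30.3; e = 29.3 − 30.3 = -1
x=24: ŷ = -2.7 + 1.5·24 = 33.3; e = 31.3 − 33.3 = -2
Largest |e| is 3 at x = 10, residual 3.

e = 3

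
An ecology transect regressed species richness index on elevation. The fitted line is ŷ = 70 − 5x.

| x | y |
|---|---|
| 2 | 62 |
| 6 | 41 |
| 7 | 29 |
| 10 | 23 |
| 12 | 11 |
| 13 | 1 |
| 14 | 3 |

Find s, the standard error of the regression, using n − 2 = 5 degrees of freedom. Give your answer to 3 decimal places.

x=2: ŷ = 70 − 5·2 = 60; e = 62 − 60 = 2
x=6: ŷ = 70 − 5·6 = 40; e = 41 − 40 = 1
x=7: ŷ = 70 − 5·7 = 35; e = 29 − 35 = -6
x=10: ŷ = 70 − 5·10 = 20; e = 23 − 20 = 3
x=12: ŷ = 70 − 5·12 = 10; e = 11 − 10 = 1
x=13: ŷ = 70 − 5·13 = 5; e = 1 − 5 = -4
x=14: ŷ = 70 − 5·14 = 0; e = 3 − 0 = 3
SSE = 4 + 1 + 36 + 9 + 1 + 16 + 9 = 76
s = √(76/5) = √15.2 ≈ 3.899

s = 3.899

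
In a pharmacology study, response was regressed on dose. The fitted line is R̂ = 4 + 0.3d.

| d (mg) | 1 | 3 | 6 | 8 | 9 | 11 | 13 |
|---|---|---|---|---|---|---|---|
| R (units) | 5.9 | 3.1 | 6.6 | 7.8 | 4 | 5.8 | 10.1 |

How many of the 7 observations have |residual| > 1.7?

d=1: R̂ = 4 + 0.3·1 = 4.3; e = 5.9 − 4.3 = 1.6
d=3: R̂ = 4 + 0.3·3 = 4.9; e = 3.1 − 4.9 = -1.8
d=6: R̂ = 4 + 0.3·6 = 5.8; e = 6.6 − 5.8 = 0.8
d=8: R̂ = 4 + 0.3·8 = 6.4; e = 7.8 − 6.4 = 1.4
d=9: R̂ = 4 + 0.3·9 = 6.7; e = 4 − 6.7 = -2.7
d=11: R̂ = 4 + 0.3·11 = 7.3; e = 5.8 − 7.3 = -1.5
d=13: R̂ = 4 + 0.3·13 = 7.9; e = 10.1 − 7.9 = 2.2
|e| > 1.7: d=3 (|e|=1.8), d=9 (|e|=2.7), d=13 (|e|=2.2) → 3

3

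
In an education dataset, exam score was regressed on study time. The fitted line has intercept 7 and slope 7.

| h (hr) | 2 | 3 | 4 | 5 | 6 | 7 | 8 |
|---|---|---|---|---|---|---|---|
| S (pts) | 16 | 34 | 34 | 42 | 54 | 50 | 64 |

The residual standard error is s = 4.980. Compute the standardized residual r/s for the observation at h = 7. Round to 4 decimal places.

ŷ = 7 + 7·7 = 56
r = 50 − 56 = -6
r/s = -6 / 4.980 = -1.2048

-1.2048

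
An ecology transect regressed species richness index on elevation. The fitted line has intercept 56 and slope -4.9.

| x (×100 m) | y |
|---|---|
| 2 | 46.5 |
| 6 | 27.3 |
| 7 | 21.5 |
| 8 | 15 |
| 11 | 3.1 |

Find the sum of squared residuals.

x=2: ŷ = 56 − 4.9·2 = 46.2; e = 46.5 − 46.2 = 0.3
x=6: ŷ = 56 − 4.9·6 = 26.6; e = 27.3 − 26.6 = 0.7
x=7: ŷ = 56 − 4.9·7 = 21.7; e = 21.5 − 21.7 = -0.2
x=8: ŷ = 56 − 4.9·8 = 16.8; e = 15 − 16.8 = -1.8
x=11: ŷ = 56 − 4.9·11 = 2.1; e = 3.1 − 2.1 = 1
SSE = 0.09 + 0.49 + 0.04 + 3.24 + 1 = 4.86

SSE = 4.86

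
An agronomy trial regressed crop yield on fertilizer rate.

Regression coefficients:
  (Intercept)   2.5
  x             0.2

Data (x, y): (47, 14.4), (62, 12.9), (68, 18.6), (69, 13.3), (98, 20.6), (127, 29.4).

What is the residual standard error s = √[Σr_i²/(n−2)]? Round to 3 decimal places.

s = 2.739

x=47: ŷ = 2.5 + 0.2·47 = 11.9; r = 14.4 − 11.9 = 2.5
x=62: ŷ = 2.5 + 0.2·62 = 14.9; r = 12.9 − 14.9 = -2
x=68: ŷ = 2.5 + 0.2·68 = 16.1; r = 18.6 − 16.1 = 2.5
x=69: ŷ = 2.5 + 0.2·69 = 16.3; r = 13.3 − 16.3 = -3
x=98: ŷ = 2.5 + 0.2·98 = 22.1; r = 20.6 − 22.1 = -1.5
x=127: ŷ = 2.5 + 0.2·127 = 27.9; r = 29.4 − 27.9 = 1.5
SSE = 6.25 + 4 + 6.25 + 9 + 2.25 + 2.25 = 30
s = √(30/4) = √7.5 ≈ 2.739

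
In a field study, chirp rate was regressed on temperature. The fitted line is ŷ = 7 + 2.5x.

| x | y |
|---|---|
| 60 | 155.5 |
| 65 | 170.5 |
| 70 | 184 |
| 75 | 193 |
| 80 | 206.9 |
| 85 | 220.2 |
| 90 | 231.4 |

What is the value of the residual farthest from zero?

x=60: ŷ = 7 + 2.5·60 = 157; r = 155.5 − 157 = -1.5
x=65: ŷ = 7 + 2.5·65 = 169.5; r = 170.5 − 169.5 = 1
x=70: ŷ = 7 + 2.5·70 = 182; r = 184 − 182 = 2
x=75: ŷ = 7 + 2.5·75 = 194.5; r = 193 − 194.5 = -1.5
x=80: ŷ = 7 + 2.5·80 = 207; r = 206.9 − 207 = -0.1
x=85: ŷ = 7 + 2.5·85 = 219.5; r = 220.2 − 219.5 = 0.7
x=90: ŷ = 7 + 2.5·90 = 232; r = 231.4 − 232 = -0.6
Largest |r| is 2 at x = 70, residual 2.

r = 2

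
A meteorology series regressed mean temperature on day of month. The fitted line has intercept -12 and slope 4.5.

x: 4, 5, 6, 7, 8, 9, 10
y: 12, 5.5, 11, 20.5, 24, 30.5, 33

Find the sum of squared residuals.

x=4: ŷ = -12 + 4.5·4 = 6; e = 12 − 6 = 6
x=5: ŷ = -12 + 4.5·5 = 10.5; e = 5.5 − 10.5 = -5
x=6: ŷ = -12 + 4.5·6 = 15; e = 11 − 15 = -4
x=7: ŷ = -12 + 4.5·7 = 19.5; e = 20.5 − 19.5 = 1
x=8: ŷ = -12 + 4.5·8 = 24; e = 24 − 24 = 0
x=9: ŷ = -12 + 4.5·9 = 28.5; e = 30.5 − 28.5 = 2
x=10: ŷ = -12 + 4.5·10 = 33; e = 33 − 33 = 0
SSE = 36 + 25 + 16 + 1 + 0 + 4 + 0 = 82

SSE = 82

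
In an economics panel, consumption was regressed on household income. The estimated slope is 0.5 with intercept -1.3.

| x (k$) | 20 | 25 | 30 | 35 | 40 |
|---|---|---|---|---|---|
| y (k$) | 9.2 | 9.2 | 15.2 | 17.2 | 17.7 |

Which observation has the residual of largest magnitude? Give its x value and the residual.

x=20: ŷ = -1.3 + 0.5·20 = 8.7; e = 9.2 − 8.7 = 0.5
x=25: ŷ = -1.3 + 0.5·25 = 11.2; e = 9.2 − 11.2 = -2
x=30: ŷ = -1.3 + 0.5·30 = 13.7; e = 15.2 − 13.7 = 1.5
x=35: ŷ = -1.3 + 0.5·35 = 16.2; e = 17.2 − 16.2 = 1
x=40: ŷ = -1.3 + 0.5·40 = 18.7; e = 17.7 − 18.7 = -1
Largest |e| is 2 at x = 25, residual -2.

x = 25, e = -2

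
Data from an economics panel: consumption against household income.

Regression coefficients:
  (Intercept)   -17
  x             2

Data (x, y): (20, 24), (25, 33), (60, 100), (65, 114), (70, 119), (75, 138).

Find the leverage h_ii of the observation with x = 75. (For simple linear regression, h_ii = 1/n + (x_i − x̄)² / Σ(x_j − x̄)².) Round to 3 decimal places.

x̄ = (20 + 25 + 60 + 65 + 70 + 75)/6 = 52.5
Σ(x − x̄)² = 1056.25 + 756.25 + 56.25 + 156.25 + 306.25 + 506.25 = 2837.5
h = 1/6 + (22.5)²/2837.5 = 0.166667 + 0.178414 = 0.345

h = 0.345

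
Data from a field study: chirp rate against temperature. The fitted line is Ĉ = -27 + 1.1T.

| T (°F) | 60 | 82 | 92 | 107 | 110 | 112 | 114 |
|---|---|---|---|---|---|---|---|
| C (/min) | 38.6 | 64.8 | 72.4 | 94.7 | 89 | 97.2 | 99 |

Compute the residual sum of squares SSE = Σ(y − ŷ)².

SSE = 48.32

T=60: Ĉ = -27 + 1.1·60 = 39; e = 38.6 − 39 = -0.4
T=82: Ĉ = -27 + 1.1·82 = 63.2; e = 64.8 − 63.2 = 1.6
T=92: Ĉ = -27 + 1.1·92 = 74.2; e = 72.4 − 74.2 = -1.8
T=107: Ĉ = -27 + 1.1·107 = 90.7; e = 94.7 − 90.7 = 4
T=110: Ĉ = -27 + 1.1·110 = 94; e = 89 − 94 = -5
T=112: Ĉ = -27 + 1.1·112 = 96.2; e = 97.2 − 96.2 = 1
T=114: Ĉ = -27 + 1.1·114 = 98.4; e = 99 − 98.4 = 0.6
SSE = 0.16 + 2.56 + 3.24 + 16 + 25 + 1 + 0.36 = 48.32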